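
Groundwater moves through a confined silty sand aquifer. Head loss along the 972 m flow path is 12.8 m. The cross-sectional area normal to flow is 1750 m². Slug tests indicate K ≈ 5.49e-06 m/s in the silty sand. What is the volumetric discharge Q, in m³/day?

10.9

Convert K: 5.49e-06 m/s × 86400 = 0.4743 m/day.
Hydraulic gradient i = Δh / L = 12.8 / 972 = 0.01317.
Darcy's law: Q = K · A · i = 0.4743 × 1750 × 0.01317 = 10.93 m³/day.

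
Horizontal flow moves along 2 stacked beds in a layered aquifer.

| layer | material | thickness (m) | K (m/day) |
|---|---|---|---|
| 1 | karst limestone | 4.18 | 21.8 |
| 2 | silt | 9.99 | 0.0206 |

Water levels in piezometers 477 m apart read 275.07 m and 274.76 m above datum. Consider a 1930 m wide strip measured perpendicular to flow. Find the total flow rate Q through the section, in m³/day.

Flow is parallel to layering, so each bed carries its own Darcy discharge and the transmissivities add.
Σ(K_i·b_i) = 21.8×4.18 + 0.0206×9.99 = 91.33 m²/day.
Hydraulic gradient i = (275.07 − 274.76) / 477 = 0.31 / 477 = 0.0006499.
Q = Σ(K_i·b_i) · W · i = 91.33 × 1930 × 0.0006499 = 114.6 m³/day.

115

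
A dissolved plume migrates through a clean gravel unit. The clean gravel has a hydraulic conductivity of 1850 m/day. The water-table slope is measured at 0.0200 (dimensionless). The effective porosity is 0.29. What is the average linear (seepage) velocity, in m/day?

Hydraulic gradient i = 0.0200.
Darcy flux q = K · i = 1850 × 0.02000 = 37.00 m/day.
Seepage velocity v = q / n_e = 37.00 / 0.29 = 127.6 m/day.

128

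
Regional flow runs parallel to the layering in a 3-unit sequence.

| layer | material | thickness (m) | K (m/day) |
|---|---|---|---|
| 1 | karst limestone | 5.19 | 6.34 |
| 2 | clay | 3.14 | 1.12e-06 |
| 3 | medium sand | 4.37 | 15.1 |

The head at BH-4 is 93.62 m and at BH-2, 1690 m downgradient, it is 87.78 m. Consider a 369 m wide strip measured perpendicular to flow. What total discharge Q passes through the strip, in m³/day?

126

Flow is parallel to layering, so each bed carries its own Darcy discharge and the transmissivities add.
Σ(K_i·b_i) = 6.34×5.19 + 1.12e-06×3.14 + 15.1×4.37 = 98.89 m²/day.
Hydraulic gradient i = (93.62 − 87.78) / 1690 = 5.84 / 1690 = 0.003456.
Q = Σ(K_i·b_i) · W · i = 98.89 × 369 × 0.003456 = 126.1 m³/day.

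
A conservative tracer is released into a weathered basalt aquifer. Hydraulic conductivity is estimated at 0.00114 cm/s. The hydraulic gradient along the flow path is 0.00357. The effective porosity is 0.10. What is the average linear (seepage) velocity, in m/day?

Convert K: 0.00114 cm/s × 864 = 0.9850 m/day.
Hydraulic gradient i = 0.00357.
Darcy flux q = K · i = 0.9850 × 0.003570 = 0.003516 m/day.
Seepage velocity v = q / n_e = 0.003516 / 0.10 = 0.03516 m/day.

0.0352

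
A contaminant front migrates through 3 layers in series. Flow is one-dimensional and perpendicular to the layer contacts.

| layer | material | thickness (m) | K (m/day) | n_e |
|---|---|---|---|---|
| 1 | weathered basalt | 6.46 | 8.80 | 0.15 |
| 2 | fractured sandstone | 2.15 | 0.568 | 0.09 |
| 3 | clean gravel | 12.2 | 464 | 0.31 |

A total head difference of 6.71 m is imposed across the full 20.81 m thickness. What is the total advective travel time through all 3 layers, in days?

With flow normal to the layers, continuity requires the same specific discharge q through every layer.
Σ(b_i/K_i) = 6.46/8.80 + 2.15/0.568 + 12.2/464 = 4.546 d.
q = Δh / Σ(b_i/K_i) = 6.71 / 4.546 = 1.476 m/day.
In each layer the seepage velocity is v_i = q/n_i, so the layer transit time is t_i = b_i·n_i / q:
  layer 1 (weathered basalt): t_1 = 6.46 × 0.15 / 1.476 = 0.6564 d
  layer 2 (fractured sandstone): t_2 = 2.15 × 0.09 / 1.476 = 0.1311 d
  layer 3 (clean gravel): t_3 = 12.2 × 0.31 / 1.476 = 2.562 d
Total t = Σ t_i = 3.350 days.

3.35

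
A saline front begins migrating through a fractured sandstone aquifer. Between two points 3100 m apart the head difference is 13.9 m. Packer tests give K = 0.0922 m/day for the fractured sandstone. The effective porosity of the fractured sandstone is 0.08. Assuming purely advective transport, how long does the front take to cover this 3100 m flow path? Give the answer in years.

Hydraulic gradient i = Δh / L = 13.9 / 3100 = 0.004484.
Darcy flux q = K · i = 0.09220 × 0.004484 = 0.0004134 m/day.
Seepage velocity v = q / n_e = 0.0004134 / 0.08 = 0.005168 m/day.
Travel time t = L / v = 3100 / 0.005168 = 5.999e+05 days = 1642 years.

1640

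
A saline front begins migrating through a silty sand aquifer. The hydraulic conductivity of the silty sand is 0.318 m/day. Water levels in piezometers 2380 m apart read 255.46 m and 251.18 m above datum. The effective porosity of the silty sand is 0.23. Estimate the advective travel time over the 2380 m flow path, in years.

Hydraulic gradient i = (255.46 − 251.18) / 2380 = 4.28 / 2380 = 0.001798.
Darcy flux q = K · i = 0.3180 × 0.001798 = 0.0005719 m/day.
Seepage velocity v = q / n_e = 0.0005719 / 0.23 = 0.002486 m/day.
Travel time t = L / v = 2380 / 0.002486 = 9.572e+05 days = 2621 years.

2620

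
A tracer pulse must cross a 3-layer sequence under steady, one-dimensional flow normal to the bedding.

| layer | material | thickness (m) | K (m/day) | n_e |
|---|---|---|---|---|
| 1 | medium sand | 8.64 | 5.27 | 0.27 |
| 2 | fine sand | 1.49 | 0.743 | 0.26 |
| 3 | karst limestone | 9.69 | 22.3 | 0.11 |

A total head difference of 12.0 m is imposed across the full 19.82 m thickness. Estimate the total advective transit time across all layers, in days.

1.29

With flow normal to the layers, continuity requires the same specific discharge q through every layer.
Σ(b_i/K_i) = 8.64/5.27 + 1.49/0.743 + 9.69/22.3 = 4.079 d.
q = Δh / Σ(b_i/K_i) = 12.0 / 4.079 = 2.942 m/day.
In each layer the seepage velocity is v_i = q/n_i, so the layer transit time is t_i = b_i·n_i / q:
  layer 1 (medium sand): t_1 = 8.64 × 0.27 / 2.942 = 0.7930 d
  layer 2 (fine sand): t_2 = 1.49 × 0.26 / 2.942 = 0.1317 d
  layer 3 (karst limestone): t_3 = 9.69 × 0.11 / 2.942 = 0.3624 d
Total t = Σ t_i = 1.287 days.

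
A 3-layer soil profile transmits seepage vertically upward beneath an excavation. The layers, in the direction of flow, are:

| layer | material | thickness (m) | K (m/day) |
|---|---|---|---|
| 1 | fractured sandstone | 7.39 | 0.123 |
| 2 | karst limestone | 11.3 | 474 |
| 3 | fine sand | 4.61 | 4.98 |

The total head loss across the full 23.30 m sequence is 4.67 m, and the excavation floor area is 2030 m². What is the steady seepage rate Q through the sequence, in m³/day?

Flow is perpendicular to layering, so the layers act in series and the equivalent K is the thickness-weighted harmonic mean.
Total thickness L = 7.39 + 11.3 + 4.61 = 23.30 m.
Σ(b_i/K_i) = 7.39/0.123 + 11.3/474 + 4.61/4.98 = 61.03 d.
K_eq = L / Σ(b_i/K_i) = 23.30 / 61.03 = 0.3818 m/day.
Q = K_eq · A · (Δh/L) = 0.3818 × 2030 × (4.67/23.30) = 155.3 m³/day.

155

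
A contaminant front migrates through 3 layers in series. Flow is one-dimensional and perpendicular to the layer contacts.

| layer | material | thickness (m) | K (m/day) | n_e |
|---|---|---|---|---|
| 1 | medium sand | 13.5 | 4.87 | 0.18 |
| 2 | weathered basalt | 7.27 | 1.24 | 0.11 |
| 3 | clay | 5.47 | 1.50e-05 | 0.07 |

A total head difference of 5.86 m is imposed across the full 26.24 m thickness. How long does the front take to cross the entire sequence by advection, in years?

616

With flow normal to the layers, continuity requires the same specific discharge q through every layer.
Σ(b_i/K_i) = 13.5/4.87 + 7.27/1.24 + 5.47/1.50e-05 = 3.647e+05 d.
q = Δh / Σ(b_i/K_i) = 5.86 / 3.647e+05 = 1.607e-05 m/day.
In each layer the seepage velocity is v_i = q/n_i, so the layer transit time is t_i = b_i·n_i / q:
  layer 1 (medium sand): t_1 = 13.5 × 0.18 / 1.607e-05 = 1.512e+05 d
  layer 2 (weathered basalt): t_2 = 7.27 × 0.11 / 1.607e-05 = 49766 d
  layer 3 (clay): t_3 = 5.47 × 0.07 / 1.607e-05 = 23828 d
Total t = Σ t_i = 2.248e+05 days = 615.5 years.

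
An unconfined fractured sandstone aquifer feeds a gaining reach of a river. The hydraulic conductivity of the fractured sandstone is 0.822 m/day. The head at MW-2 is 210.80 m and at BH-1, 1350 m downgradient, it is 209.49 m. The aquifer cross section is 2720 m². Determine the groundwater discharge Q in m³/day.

Hydraulic gradient i = (210.80 − 209.49) / 1350 = 1.31 / 1350 = 0.0009704.
Darcy's law: Q = K · A · i = 0.8220 × 2720 × 0.0009704 = 2.170 m³/day.

2.17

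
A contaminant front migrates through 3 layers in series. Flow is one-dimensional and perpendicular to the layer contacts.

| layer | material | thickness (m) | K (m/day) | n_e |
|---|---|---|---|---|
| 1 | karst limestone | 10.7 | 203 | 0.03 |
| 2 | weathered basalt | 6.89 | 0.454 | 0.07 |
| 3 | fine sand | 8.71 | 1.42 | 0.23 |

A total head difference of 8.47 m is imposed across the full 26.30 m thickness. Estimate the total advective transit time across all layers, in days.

With flow normal to the layers, continuity requires the same specific discharge q through every layer.
Σ(b_i/K_i) = 10.7/203 + 6.89/0.454 + 8.71/1.42 = 21.36 d.
q = Δh / Σ(b_i/K_i) = 8.47 / 21.36 = 0.3965 m/day.
In each layer the seepage velocity is v_i = q/n_i, so the layer transit time is t_i = b_i·n_i / q:
  layer 1 (karst limestone): t_1 = 10.7 × 0.03 / 0.3965 = 0.8096 d
  layer 2 (weathered basalt): t_2 = 6.89 × 0.07 / 0.3965 = 1.216 d
  layer 3 (fine sand): t_3 = 8.71 × 0.23 / 0.3965 = 5.053 d
Total t = Σ t_i = 7.079 days.

7.08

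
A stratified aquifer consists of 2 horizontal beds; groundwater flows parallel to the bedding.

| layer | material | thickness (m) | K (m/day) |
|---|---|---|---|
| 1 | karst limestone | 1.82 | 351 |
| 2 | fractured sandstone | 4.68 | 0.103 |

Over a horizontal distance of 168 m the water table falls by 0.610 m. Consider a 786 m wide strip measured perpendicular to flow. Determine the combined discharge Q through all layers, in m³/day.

Flow is parallel to layering, so each bed carries its own Darcy discharge and the transmissivities add.
Σ(K_i·b_i) = 351×1.82 + 0.103×4.68 = 639.3 m²/day.
Hydraulic gradient i = Δh / L = 0.610 / 168 = 0.003631.
Q = Σ(K_i·b_i) · W · i = 639.3 × 786 × 0.003631 = 1825 m³/day.

1820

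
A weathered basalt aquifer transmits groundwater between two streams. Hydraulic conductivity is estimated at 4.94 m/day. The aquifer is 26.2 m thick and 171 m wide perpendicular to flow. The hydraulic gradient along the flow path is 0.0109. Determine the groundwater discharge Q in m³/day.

Cross-sectional area A = 171 × 26.2 = 4480 m².
Hydraulic gradient i = 0.0109.
Darcy's law: Q = K · A · i = 4.940 × 4480 × 0.01090 = 241.2 m³/day.

241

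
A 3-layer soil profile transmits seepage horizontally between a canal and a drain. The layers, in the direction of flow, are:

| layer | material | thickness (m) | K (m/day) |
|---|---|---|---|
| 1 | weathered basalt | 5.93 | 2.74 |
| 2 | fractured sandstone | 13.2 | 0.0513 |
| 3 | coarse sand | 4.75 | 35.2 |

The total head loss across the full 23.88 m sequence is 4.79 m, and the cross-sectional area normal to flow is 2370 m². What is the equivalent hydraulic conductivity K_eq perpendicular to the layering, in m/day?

0.0920

Flow is perpendicular to layering, so the layers act in series and the equivalent K is the thickness-weighted harmonic mean.
Total thickness L = 5.93 + 13.2 + 4.75 = 23.88 m.
Σ(b_i/K_i) = 5.93/2.74 + 13.2/0.0513 + 4.75/35.2 = 259.6 d.
K_eq = L / Σ(b_i/K_i) = 23.88 / 259.6 = 0.09198 m/day.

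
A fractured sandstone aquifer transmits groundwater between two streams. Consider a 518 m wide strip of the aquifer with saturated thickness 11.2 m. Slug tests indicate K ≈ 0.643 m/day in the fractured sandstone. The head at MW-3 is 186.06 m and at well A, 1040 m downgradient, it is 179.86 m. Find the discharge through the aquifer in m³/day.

Cross-sectional area A = 518 × 11.2 = 5802 m².
Hydraulic gradient i = (186.06 − 179.86) / 1040 = 6.2 / 1040 = 0.005962.
Darcy's law: Q = K · A · i = 0.6430 × 5802 × 0.005962 = 22.24 m³/day.

22.2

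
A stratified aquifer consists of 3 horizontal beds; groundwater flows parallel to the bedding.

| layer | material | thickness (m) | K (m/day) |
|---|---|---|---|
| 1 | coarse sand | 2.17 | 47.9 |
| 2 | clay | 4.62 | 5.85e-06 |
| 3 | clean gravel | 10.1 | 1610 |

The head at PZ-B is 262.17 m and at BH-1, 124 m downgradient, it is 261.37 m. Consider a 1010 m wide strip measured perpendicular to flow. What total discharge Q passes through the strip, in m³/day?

Flow is parallel to layering, so each bed carries its own Darcy discharge and the transmissivities add.
Σ(K_i·b_i) = 47.9×2.17 + 5.85e-06×4.62 + 1610×10.1 = 16365 m²/day.
Hydraulic gradient i = (262.17 − 261.37) / 124 = 0.8 / 124 = 0.006452.
Q = Σ(K_i·b_i) · W · i = 16365 × 1010 × 0.006452 = 1.066e+05 m³/day.

107000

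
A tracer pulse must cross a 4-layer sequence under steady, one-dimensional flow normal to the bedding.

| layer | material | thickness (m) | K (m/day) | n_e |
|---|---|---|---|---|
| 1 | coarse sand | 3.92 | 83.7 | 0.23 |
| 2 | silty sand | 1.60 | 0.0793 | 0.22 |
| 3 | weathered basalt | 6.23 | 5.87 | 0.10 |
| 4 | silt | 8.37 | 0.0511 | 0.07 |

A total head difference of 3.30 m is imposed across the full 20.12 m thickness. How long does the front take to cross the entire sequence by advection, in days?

With flow normal to the layers, continuity requires the same specific discharge q through every layer.
Σ(b_i/K_i) = 3.92/83.7 + 1.60/0.0793 + 6.23/5.87 + 8.37/0.0511 = 185.1 d.
q = Δh / Σ(b_i/K_i) = 3.30 / 185.1 = 0.01783 m/day.
In each layer the seepage velocity is v_i = q/n_i, so the layer transit time is t_i = b_i·n_i / q:
  layer 1 (coarse sand): t_1 = 3.92 × 0.23 / 0.01783 = 50.57 d
  layer 2 (silty sand): t_2 = 1.60 × 0.22 / 0.01783 = 19.74 d
  layer 3 (weathered basalt): t_3 = 6.23 × 0.10 / 0.01783 = 34.94 d
  layer 4 (silt): t_4 = 8.37 × 0.07 / 0.01783 = 32.86 d
Total t = Σ t_i = 138.1 days.

138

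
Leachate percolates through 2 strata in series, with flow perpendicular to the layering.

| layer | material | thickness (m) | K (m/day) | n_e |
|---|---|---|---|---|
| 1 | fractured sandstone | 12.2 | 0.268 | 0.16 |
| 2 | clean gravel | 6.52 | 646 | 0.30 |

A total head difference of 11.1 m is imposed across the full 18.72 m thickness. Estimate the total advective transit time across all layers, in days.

16.0

With flow normal to the layers, continuity requires the same specific discharge q through every layer.
Σ(b_i/K_i) = 12.2/0.268 + 6.52/646 = 45.53 d.
q = Δh / Σ(b_i/K_i) = 11.1 / 45.53 = 0.2438 m/day.
In each layer the seepage velocity is v_i = q/n_i, so the layer transit time is t_i = b_i·n_i / q:
  layer 1 (fractured sandstone): t_1 = 12.2 × 0.16 / 0.2438 = 8.007 d
  layer 2 (clean gravel): t_2 = 6.52 × 0.30 / 0.2438 = 8.024 d
Total t = Σ t_i = 16.03 days.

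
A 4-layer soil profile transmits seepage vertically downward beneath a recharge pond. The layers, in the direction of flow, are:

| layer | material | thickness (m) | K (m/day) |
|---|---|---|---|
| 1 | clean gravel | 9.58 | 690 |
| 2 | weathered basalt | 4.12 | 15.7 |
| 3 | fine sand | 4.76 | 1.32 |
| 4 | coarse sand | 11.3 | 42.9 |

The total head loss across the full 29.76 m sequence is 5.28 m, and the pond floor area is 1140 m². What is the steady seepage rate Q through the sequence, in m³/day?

1450

Flow is perpendicular to layering, so the layers act in series and the equivalent K is the thickness-weighted harmonic mean.
Total thickness L = 9.58 + 4.12 + 4.76 + 11.3 = 29.76 m.
Σ(b_i/K_i) = 9.58/690 + 4.12/15.7 + 4.76/1.32 + 11.3/42.9 = 4.146 d.
K_eq = L / Σ(b_i/K_i) = 29.76 / 4.146 = 7.178 m/day.
Q = K_eq · A · (Δh/L) = 7.178 × 1140 × (5.28/29.76) = 1452 m³/day.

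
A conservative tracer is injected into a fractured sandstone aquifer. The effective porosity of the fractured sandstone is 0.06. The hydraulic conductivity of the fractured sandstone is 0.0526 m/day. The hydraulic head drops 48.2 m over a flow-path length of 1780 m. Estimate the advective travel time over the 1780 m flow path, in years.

205

Hydraulic gradient i = Δh / L = 48.2 / 1780 = 0.02708.
Darcy flux q = K · i = 0.05260 × 0.02708 = 0.001424 m/day.
Seepage velocity v = q / n_e = 0.001424 / 0.06 = 0.02374 m/day.
Travel time t = L / v = 1780 / 0.02374 = 74982 days = 205.3 years.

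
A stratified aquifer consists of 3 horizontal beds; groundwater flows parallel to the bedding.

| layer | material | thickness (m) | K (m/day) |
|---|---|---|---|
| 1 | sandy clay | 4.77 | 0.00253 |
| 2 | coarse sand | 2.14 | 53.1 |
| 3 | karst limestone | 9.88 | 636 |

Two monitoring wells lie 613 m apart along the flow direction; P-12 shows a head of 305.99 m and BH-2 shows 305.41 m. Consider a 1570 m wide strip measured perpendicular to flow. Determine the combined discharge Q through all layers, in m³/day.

9500

Flow is parallel to layering, so each bed carries its own Darcy discharge and the transmissivities add.
Σ(K_i·b_i) = 0.00253×4.77 + 53.1×2.14 + 636×9.88 = 6397 m²/day.
Hydraulic gradient i = (305.99 − 305.41) / 613 = 0.58 / 613 = 0.0009462.
Q = Σ(K_i·b_i) · W · i = 6397 × 1570 × 0.0009462 = 9503 m³/day.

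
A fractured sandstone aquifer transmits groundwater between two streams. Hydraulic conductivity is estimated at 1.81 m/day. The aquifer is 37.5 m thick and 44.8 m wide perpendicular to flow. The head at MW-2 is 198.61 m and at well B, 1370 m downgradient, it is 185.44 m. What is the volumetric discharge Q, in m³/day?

Cross-sectional area A = 44.8 × 37.5 = 1680 m².
Hydraulic gradient i = (198.61 − 185.44) / 1370 = 13.17 / 1370 = 0.009613.
Darcy's law: Q = K · A · i = 1.810 × 1680 × 0.009613 = 29.23 m³/day.

29.2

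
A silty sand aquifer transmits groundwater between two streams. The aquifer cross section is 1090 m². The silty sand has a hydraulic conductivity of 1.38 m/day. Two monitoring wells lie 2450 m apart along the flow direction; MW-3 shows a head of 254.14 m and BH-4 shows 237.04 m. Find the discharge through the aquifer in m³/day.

10.5

Hydraulic gradient i = (254.14 − 237.04) / 2450 = 17.1 / 2450 = 0.006980.
Darcy's law: Q = K · A · i = 1.380 × 1090 × 0.006980 = 10.50 m³/day.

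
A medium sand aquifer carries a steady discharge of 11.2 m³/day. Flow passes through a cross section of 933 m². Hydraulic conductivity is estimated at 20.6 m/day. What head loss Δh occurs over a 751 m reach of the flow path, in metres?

0.438

From Q = K·A·i, i = Q / (K·A) = 11.2 / (20.60 × 933.0) = 0.0005827.
Head loss Δh = i · L = 0.0005827 × 751 = 0.4376 m.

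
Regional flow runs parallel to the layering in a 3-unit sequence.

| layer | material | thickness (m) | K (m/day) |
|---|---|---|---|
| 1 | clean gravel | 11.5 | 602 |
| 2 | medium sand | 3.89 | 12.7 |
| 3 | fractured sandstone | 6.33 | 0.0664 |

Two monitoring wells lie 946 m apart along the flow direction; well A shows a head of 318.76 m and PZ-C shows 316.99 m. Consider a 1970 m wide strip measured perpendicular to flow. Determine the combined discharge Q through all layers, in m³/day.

Flow is parallel to layering, so each bed carries its own Darcy discharge and the transmissivities add.
Σ(K_i·b_i) = 602×11.5 + 12.7×3.89 + 0.0664×6.33 = 6973 m²/day.
Hydraulic gradient i = (318.76 − 316.99) / 946 = 1.77 / 946 = 0.001871.
Q = Σ(K_i·b_i) · W · i = 6973 × 1970 × 0.001871 = 25701 m³/day.

25700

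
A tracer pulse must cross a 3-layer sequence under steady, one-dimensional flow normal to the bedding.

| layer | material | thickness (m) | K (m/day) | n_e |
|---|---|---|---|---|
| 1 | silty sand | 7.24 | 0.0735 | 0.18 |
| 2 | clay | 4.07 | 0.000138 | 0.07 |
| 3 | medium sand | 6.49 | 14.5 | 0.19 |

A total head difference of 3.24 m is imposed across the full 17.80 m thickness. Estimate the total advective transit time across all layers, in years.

With flow normal to the layers, continuity requires the same specific discharge q through every layer.
Σ(b_i/K_i) = 7.24/0.0735 + 4.07/0.000138 + 6.49/14.5 = 29592 d.
q = Δh / Σ(b_i/K_i) = 3.24 / 29592 = 0.0001095 m/day.
In each layer the seepage velocity is v_i = q/n_i, so the layer transit time is t_i = b_i·n_i / q:
  layer 1 (silty sand): t_1 = 7.24 × 0.18 / 0.0001095 = 11902 d
  layer 2 (clay): t_2 = 4.07 × 0.07 / 0.0001095 = 2602 d
  layer 3 (medium sand): t_3 = 6.49 × 0.19 / 0.0001095 = 11262 d
Total t = Σ t_i = 25767 days = 70.55 years.

70.5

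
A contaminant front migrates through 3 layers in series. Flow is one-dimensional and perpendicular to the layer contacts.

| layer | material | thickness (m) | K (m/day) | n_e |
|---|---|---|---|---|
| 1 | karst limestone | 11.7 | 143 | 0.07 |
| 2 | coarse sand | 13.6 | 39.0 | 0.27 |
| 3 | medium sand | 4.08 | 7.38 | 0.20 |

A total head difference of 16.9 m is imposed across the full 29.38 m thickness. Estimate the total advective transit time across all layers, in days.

0.309

With flow normal to the layers, continuity requires the same specific discharge q through every layer.
Σ(b_i/K_i) = 11.7/143 + 13.6/39.0 + 4.08/7.38 = 0.9834 d.
q = Δh / Σ(b_i/K_i) = 16.9 / 0.9834 = 17.19 m/day.
In each layer the seepage velocity is v_i = q/n_i, so the layer transit time is t_i = b_i·n_i / q:
  layer 1 (karst limestone): t_1 = 11.7 × 0.07 / 17.19 = 0.04766 d
  layer 2 (coarse sand): t_2 = 13.6 × 0.27 / 17.19 = 0.2137 d
  layer 3 (medium sand): t_3 = 4.08 × 0.20 / 17.19 = 0.04748 d
Total t = Σ t_i = 0.3088 days.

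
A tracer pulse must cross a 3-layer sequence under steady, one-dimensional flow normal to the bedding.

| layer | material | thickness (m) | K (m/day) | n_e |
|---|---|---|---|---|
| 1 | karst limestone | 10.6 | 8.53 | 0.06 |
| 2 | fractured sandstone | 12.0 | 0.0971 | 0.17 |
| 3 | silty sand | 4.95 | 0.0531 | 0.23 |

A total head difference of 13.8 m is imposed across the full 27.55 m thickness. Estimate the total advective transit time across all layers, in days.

60.3

With flow normal to the layers, continuity requires the same specific discharge q through every layer.
Σ(b_i/K_i) = 10.6/8.53 + 12.0/0.0971 + 4.95/0.0531 = 218.0 d.
q = Δh / Σ(b_i/K_i) = 13.8 / 218.0 = 0.06329 m/day.
In each layer the seepage velocity is v_i = q/n_i, so the layer transit time is t_i = b_i·n_i / q:
  layer 1 (karst limestone): t_1 = 10.6 × 0.06 / 0.06329 = 10.05 d
  layer 2 (fractured sandstone): t_2 = 12.0 × 0.17 / 0.06329 = 32.23 d
  layer 3 (silty sand): t_3 = 4.95 × 0.23 / 0.06329 = 17.99 d
Total t = Σ t_i = 60.27 days.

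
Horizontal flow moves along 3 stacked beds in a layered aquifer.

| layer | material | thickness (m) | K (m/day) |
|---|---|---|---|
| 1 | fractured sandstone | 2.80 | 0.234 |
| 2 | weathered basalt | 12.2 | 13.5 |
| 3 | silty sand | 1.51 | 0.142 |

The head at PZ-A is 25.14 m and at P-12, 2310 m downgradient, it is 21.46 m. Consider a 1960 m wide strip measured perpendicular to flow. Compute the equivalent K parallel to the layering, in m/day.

Flow is parallel to layering, so each bed carries its own Darcy discharge and the transmissivities add.
Σ(K_i·b_i) = 0.234×2.80 + 13.5×12.2 + 0.142×1.51 = 165.6 m²/day.
Total thickness b = 16.51 m, so K_eq = Σ(K_i·b_i)/b = 10.03 m/day.

10.0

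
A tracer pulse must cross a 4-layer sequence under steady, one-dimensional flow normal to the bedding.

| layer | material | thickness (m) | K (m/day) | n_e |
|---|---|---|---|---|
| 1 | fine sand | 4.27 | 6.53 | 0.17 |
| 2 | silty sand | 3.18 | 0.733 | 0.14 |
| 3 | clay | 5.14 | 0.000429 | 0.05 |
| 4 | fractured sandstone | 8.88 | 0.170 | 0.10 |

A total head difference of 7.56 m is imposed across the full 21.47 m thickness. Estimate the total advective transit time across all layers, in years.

10.1

With flow normal to the layers, continuity requires the same specific discharge q through every layer.
Σ(b_i/K_i) = 4.27/6.53 + 3.18/0.733 + 5.14/0.000429 + 8.88/0.170 = 12039 d.
q = Δh / Σ(b_i/K_i) = 7.56 / 12039 = 0.0006280 m/day.
In each layer the seepage velocity is v_i = q/n_i, so the layer transit time is t_i = b_i·n_i / q:
  layer 1 (fine sand): t_1 = 4.27 × 0.17 / 0.0006280 = 1156 d
  layer 2 (silty sand): t_2 = 3.18 × 0.14 / 0.0006280 = 708.9 d
  layer 3 (clay): t_3 = 5.14 × 0.05 / 0.0006280 = 409.2 d
  layer 4 (fractured sandstone): t_4 = 8.88 × 0.10 / 0.0006280 = 1414 d
Total t = Σ t_i = 3688 days = 10.10 years.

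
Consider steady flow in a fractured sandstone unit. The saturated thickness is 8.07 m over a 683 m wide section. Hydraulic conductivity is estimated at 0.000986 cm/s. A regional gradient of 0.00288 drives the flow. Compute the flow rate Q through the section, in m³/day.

13.5

Convert K: 0.000986 cm/s × 864 = 0.8519 m/day.
Cross-sectional area A = 683 × 8.07 = 5512 m².
Hydraulic gradient i = 0.00288.
Darcy's law: Q = K · A · i = 0.8519 × 5512 × 0.002880 = 13.52 m³/day.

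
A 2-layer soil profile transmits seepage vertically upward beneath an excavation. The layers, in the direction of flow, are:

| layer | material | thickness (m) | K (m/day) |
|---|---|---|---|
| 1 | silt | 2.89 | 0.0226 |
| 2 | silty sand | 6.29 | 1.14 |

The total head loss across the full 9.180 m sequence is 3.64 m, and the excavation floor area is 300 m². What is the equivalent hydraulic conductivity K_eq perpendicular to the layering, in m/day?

0.0688

Flow is perpendicular to layering, so the layers act in series and the equivalent K is the thickness-weighted harmonic mean.
Total thickness L = 2.89 + 6.29 = 9.180 m.
Σ(b_i/K_i) = 2.89/0.0226 + 6.29/1.14 = 133.4 d.
K_eq = L / Σ(b_i/K_i) = 9.180 / 133.4 = 0.06882 m/day.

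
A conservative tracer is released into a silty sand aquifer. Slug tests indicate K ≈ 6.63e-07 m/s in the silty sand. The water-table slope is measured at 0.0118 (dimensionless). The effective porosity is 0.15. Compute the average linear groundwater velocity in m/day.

0.00451

Convert K: 6.63e-07 m/s × 86400 = 0.05728 m/day.
Hydraulic gradient i = 0.0118.
Darcy flux q = K · i = 0.05728 × 0.01180 = 0.0006759 m/day.
Seepage velocity v = q / n_e = 0.0006759 / 0.15 = 0.004506 m/day.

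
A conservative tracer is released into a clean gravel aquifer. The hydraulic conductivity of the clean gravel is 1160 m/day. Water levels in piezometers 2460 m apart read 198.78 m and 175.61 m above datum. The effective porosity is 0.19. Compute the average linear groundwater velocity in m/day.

57.5

Hydraulic gradient i = (198.78 − 175.61) / 2460 = 23.17 / 2460 = 0.009419.
Darcy flux q = K · i = 1160 × 0.009419 = 10.93 m/day.
Seepage velocity v = q / n_e = 10.93 / 0.19 = 57.50 m/day.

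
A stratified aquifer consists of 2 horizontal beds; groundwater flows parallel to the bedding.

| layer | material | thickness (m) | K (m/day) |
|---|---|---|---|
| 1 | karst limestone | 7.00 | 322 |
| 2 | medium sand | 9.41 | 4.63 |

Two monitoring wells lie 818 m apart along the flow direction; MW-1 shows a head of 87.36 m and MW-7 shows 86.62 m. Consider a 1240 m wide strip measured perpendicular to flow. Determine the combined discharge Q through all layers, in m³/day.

2580

Flow is parallel to layering, so each bed carries its own Darcy discharge and the transmissivities add.
Σ(K_i·b_i) = 322×7.00 + 4.63×9.41 = 2298 m²/day.
Hydraulic gradient i = (87.36 − 86.62) / 818 = 0.74 / 818 = 0.0009046.
Q = Σ(K_i·b_i) · W · i = 2298 × 1240 × 0.0009046 = 2577 m³/day.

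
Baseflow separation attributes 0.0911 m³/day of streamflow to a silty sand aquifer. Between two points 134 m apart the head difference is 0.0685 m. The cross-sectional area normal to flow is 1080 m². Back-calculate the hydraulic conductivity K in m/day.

Hydraulic gradient i = Δh / L = 0.0685 / 134 = 0.0005112.
From Q = K·A·i, K = Q / (A·i) = 0.0911 / (1080 × 0.0005112) = 0.1650 m/day.

0.165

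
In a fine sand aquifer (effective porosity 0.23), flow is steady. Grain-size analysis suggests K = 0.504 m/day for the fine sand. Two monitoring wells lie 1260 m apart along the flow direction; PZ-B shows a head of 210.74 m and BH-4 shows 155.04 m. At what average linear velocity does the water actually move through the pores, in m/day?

0.0969

Hydraulic gradient i = (210.74 − 155.04) / 1260 = 55.7 / 1260 = 0.04421.
Darcy flux q = K · i = 0.5040 × 0.04421 = 0.02228 m/day.
Seepage velocity v = q / n_e = 0.02228 / 0.23 = 0.09687 m/day.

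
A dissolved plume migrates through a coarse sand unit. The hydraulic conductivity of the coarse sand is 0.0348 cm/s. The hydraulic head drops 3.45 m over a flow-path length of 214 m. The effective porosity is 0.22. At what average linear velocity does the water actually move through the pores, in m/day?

2.20

Convert K: 0.0348 cm/s × 864 = 30.07 m/day.
Hydraulic gradient i = Δh / L = 3.45 / 214 = 0.01612.
Darcy flux q = K · i = 30.07 × 0.01612 = 0.4847 m/day.
Seepage velocity v = q / n_e = 0.4847 / 0.22 = 2.203 m/day.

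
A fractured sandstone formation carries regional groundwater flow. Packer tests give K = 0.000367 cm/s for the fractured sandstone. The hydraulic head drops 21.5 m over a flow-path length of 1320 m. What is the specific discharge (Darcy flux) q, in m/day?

Convert K: 0.000367 cm/s × 864 = 0.3171 m/day.
Hydraulic gradient i = Δh / L = 21.5 / 1320 = 0.01629.
Specific discharge q = K · i = 0.3171 × 0.01629 = 0.005165 m/day.

0.00516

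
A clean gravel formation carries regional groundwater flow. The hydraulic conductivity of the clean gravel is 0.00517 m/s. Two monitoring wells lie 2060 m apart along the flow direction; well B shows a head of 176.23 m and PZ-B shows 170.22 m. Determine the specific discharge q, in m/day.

Convert K: 0.00517 m/s × 86400 = 446.7 m/day.
Hydraulic gradient i = (176.23 − 170.22) / 2060 = 6.01 / 2060 = 0.002917.
Specific discharge q = K · i = 446.7 × 0.002917 = 1.303 m/day.

1.30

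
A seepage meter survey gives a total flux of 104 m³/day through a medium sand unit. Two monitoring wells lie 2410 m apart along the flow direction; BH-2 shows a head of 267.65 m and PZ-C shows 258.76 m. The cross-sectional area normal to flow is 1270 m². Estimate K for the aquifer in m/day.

Hydraulic gradient i = (267.65 − 258.76) / 2410 = 8.89 / 2410 = 0.003689.
From Q = K·A·i, K = Q / (A·i) = 104 / (1270 × 0.003689) = 22.20 m/day.

22.2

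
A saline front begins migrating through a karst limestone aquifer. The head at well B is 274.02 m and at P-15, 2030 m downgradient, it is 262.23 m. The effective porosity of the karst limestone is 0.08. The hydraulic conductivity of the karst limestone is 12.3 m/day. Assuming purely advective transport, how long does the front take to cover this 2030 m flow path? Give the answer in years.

6.22

Hydraulic gradient i = (274.02 − 262.23) / 2030 = 11.79 / 2030 = 0.005808.
Darcy flux q = K · i = 12.30 × 0.005808 = 0.07144 m/day.
Seepage velocity v = q / n_e = 0.07144 / 0.08 = 0.8930 m/day.
Travel time t = L / v = 2030 / 0.8930 = 2273 days = 6.224 years.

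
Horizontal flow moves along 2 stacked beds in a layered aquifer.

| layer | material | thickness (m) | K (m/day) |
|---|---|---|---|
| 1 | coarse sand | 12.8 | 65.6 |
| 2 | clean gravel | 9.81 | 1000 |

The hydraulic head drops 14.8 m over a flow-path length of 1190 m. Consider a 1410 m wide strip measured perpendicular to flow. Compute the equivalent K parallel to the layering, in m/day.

Flow is parallel to layering, so each bed carries its own Darcy discharge and the transmissivities add.
Σ(K_i·b_i) = 65.6×12.8 + 1000×9.81 = 10650 m²/day.
Total thickness b = 22.61 m, so K_eq = Σ(K_i·b_i)/b = 471.0 m/day.

471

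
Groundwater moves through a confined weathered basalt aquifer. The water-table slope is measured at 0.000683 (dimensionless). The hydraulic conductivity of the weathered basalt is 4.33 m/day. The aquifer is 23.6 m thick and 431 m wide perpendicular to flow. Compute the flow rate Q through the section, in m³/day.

30.1

Cross-sectional area A = 431 × 23.6 = 10172 m².
Hydraulic gradient i = 0.000683.
Darcy's law: Q = K · A · i = 4.330 × 10172 × 0.0006830 = 30.08 m³/day.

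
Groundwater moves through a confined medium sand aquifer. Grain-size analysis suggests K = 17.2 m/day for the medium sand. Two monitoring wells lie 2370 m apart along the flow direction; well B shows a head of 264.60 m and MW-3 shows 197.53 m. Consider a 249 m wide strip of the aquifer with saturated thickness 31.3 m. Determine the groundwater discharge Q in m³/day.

Cross-sectional area A = 249 × 31.3 = 7794 m².
Hydraulic gradient i = (264.60 − 197.53) / 2370 = 67.07 / 2370 = 0.02830.
Darcy's law: Q = K · A · i = 17.20 × 7794 × 0.02830 = 3794 m³/day.

3790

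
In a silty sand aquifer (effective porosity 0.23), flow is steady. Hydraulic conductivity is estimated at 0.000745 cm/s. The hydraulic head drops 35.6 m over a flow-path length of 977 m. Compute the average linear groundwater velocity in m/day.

Convert K: 0.000745 cm/s × 864 = 0.6437 m/day.
Hydraulic gradient i = Δh / L = 35.6 / 977 = 0.03644.
Darcy flux q = K · i = 0.6437 × 0.03644 = 0.02345 m/day.
Seepage velocity v = q / n_e = 0.02345 / 0.23 = 0.1020 m/day.

0.102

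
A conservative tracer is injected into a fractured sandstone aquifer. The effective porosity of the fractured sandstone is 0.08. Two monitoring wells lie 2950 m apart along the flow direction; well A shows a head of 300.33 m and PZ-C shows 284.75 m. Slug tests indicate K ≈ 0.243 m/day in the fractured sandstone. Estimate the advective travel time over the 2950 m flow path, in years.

503

Hydraulic gradient i = (300.33 − 284.75) / 2950 = 15.58 / 2950 = 0.005281.
Darcy flux q = K · i = 0.2430 × 0.005281 = 0.001283 m/day.
Seepage velocity v = q / n_e = 0.001283 / 0.08 = 0.01604 m/day.
Travel time t = L / v = 2950 / 0.01604 = 1.839e+05 days = 503.5 years.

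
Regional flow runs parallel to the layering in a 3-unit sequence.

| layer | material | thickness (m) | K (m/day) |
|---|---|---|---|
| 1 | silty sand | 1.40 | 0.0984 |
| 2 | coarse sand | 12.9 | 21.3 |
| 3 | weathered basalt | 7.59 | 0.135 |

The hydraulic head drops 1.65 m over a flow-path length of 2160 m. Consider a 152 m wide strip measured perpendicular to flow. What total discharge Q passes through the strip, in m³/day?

32.0

Flow is parallel to layering, so each bed carries its own Darcy discharge and the transmissivities add.
Σ(K_i·b_i) = 0.0984×1.40 + 21.3×12.9 + 0.135×7.59 = 275.9 m²/day.
Hydraulic gradient i = Δh / L = 1.65 / 2160 = 0.0007639.
Q = Σ(K_i·b_i) · W · i = 275.9 × 152 × 0.0007639 = 32.04 m³/day.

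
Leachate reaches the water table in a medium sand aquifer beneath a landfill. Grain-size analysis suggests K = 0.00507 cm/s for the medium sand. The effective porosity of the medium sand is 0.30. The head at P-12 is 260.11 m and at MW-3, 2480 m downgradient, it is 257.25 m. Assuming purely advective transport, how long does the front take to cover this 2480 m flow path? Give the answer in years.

403

Convert K: 0.00507 cm/s × 864 = 4.380 m/day.
Hydraulic gradient i = (260.11 − 257.25) / 2480 = 2.86 / 2480 = 0.001153.
Darcy flux q = K · i = 4.380 × 0.001153 = 0.005052 m/day.
Seepage velocity v = q / n_e = 0.005052 / 0.30 = 0.01684 m/day.
Travel time t = L / v = 2480 / 0.01684 = 1.473e+05 days = 403.2 years.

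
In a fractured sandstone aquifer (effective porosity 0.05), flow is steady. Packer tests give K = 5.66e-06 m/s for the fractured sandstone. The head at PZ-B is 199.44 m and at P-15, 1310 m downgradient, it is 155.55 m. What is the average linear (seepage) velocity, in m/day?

0.328

Convert K: 5.66e-06 m/s × 86400 = 0.4890 m/day.
Hydraulic gradient i = (199.44 − 155.55) / 1310 = 43.89 / 1310 = 0.03350.
Darcy flux q = K · i = 0.4890 × 0.03350 = 0.01638 m/day.
Seepage velocity v = q / n_e = 0.01638 / 0.05 = 0.3277 m/day.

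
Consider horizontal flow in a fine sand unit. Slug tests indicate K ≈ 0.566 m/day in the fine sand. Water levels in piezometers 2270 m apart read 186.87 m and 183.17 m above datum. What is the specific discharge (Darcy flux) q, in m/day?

0.000923

Hydraulic gradient i = (186.87 − 183.17) / 2270 = 3.7 / 2270 = 0.001630.
Specific discharge q = K · i = 0.5660 × 0.001630 = 0.0009226 m/day.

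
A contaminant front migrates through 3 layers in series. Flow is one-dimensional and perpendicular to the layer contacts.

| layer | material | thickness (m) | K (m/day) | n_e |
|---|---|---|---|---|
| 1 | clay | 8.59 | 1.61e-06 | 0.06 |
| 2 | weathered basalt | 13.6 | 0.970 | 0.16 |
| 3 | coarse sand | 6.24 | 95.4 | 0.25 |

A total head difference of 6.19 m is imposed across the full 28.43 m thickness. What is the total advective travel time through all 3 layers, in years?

10000

With flow normal to the layers, continuity requires the same specific discharge q through every layer.
Σ(b_i/K_i) = 8.59/1.61e-06 + 13.6/0.970 + 6.24/95.4 = 5.335e+06 d.
q = Δh / Σ(b_i/K_i) = 6.19 / 5.335e+06 = 1.160e-06 m/day.
In each layer the seepage velocity is v_i = q/n_i, so the layer transit time is t_i = b_i·n_i / q:
  layer 1 (clay): t_1 = 8.59 × 0.06 / 1.160e-06 = 4.442e+05 d
  layer 2 (weathered basalt): t_2 = 13.6 × 0.16 / 1.160e-06 = 1.876e+06 d
  layer 3 (coarse sand): t_3 = 6.24 × 0.25 / 1.160e-06 = 1.345e+06 d
Total t = Σ t_i = 3.664e+06 days = 10033 years.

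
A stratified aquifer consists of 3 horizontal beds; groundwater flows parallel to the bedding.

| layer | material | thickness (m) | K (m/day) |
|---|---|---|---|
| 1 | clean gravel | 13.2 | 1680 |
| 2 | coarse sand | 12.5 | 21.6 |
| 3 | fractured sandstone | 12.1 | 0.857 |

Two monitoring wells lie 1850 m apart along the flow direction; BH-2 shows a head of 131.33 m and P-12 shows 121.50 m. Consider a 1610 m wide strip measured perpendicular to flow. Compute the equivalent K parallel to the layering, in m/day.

594

Flow is parallel to layering, so each bed carries its own Darcy discharge and the transmissivities add.
Σ(K_i·b_i) = 1680×13.2 + 21.6×12.5 + 0.857×12.1 = 22456 m²/day.
Total thickness b = 37.80 m, so K_eq = Σ(K_i·b_i)/b = 594.1 m/day.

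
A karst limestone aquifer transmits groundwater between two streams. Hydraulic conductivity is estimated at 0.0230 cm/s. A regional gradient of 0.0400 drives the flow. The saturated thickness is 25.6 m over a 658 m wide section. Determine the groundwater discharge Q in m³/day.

13400

Convert K: 0.0230 cm/s × 864 = 19.87 m/day.
Cross-sectional area A = 658 × 25.6 = 16845 m².
Hydraulic gradient i = 0.0400.
Darcy's law: Q = K · A · i = 19.87 × 16845 × 0.04000 = 13390 m³/day.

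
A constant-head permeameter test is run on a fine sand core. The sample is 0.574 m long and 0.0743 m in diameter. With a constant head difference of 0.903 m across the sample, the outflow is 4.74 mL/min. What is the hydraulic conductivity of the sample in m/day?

Cross-sectional area A = π·(d/2)² = π × (0.0743/2)² = 0.004336 m².
Convert discharge: 4.74 mL/min = 7.900e-08 m³/s.
Darcy's law rearranged: K = Q·L / (A·Δh) = 7.900e-08 × 0.574 / (0.004336 × 0.903) = 1.158e-05 m/s = 1.001 m/day.

1.00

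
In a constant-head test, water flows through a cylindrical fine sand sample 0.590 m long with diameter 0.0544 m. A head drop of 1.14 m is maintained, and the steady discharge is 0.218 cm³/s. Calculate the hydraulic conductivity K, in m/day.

4.19

Cross-sectional area A = π·(d/2)² = π × (0.0544/2)² = 0.002324 m².
Convert discharge: 0.218 cm³/s = 2.180e-07 m³/s.
Darcy's law rearranged: K = Q·L / (A·Δh) = 2.180e-07 × 0.590 / (0.002324 × 1.14) = 4.854e-05 m/s = 4.194 m/day.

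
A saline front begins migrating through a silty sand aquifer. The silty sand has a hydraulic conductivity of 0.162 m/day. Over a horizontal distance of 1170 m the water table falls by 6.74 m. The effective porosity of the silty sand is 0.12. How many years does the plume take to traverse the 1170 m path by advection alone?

412

Hydraulic gradient i = Δh / L = 6.74 / 1170 = 0.005761.
Darcy flux q = K · i = 0.1620 × 0.005761 = 0.0009332 m/day.
Seepage velocity v = q / n_e = 0.0009332 / 0.12 = 0.007777 m/day.
Travel time t = L / v = 1170 / 0.007777 = 1.504e+05 days = 411.9 years.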